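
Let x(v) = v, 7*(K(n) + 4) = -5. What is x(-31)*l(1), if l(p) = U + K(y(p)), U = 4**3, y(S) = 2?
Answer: -12865/7 ≈ -1837.9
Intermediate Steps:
K(n) = -33/7 (K(n) = -4 + (1/7)*(-5) = -4 - 5/7 = -33/7)
U = 64
l(p) = 415/7 (l(p) = 64 - 33/7 = 415/7)
x(-31)*l(1) = -31*415/7 = -12865/7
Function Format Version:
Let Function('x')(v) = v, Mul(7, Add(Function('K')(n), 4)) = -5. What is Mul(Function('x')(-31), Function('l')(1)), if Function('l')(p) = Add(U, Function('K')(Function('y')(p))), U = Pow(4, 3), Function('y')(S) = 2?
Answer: Rational(-12865, 7) ≈ -1837.9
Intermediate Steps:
Function('K')(n) = Rational(-33, 7) (Function('K')(n) = Add(-4, Mul(Rational(1, 7), -5)) = Add(-4, Rational(-5, 7)) = Rational(-33, 7))
U = 64
Function('l')(p) = Rational(415, 7) (Function('l')(p) = Add(64, Rational(-33, 7)) = Rational(415, 7))
Mul(Function('x')(-31), Function('l')(1)) = Mul(-31, Rational(415, 7)) = Rational(-12865, 7)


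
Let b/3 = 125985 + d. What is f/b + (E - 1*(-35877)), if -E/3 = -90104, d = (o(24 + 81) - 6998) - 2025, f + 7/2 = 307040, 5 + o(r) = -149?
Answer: 71530854115/233616 ≈ 3.0619e+5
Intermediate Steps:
o(r) = -154 (o(r) = -5 - 149 = -154)
f = 614073/2 (f = -7/2 + 307040 = 614073/2 ≈ 3.0704e+5)
d = -9177 (d = (-154 - 6998) - 2025 = -7152 - 2025 = -9177)
b = 350424 (b = 3*(125985 - 9177) = 3*116808 = 350424)
E = 270312 (E = -3*(-90104) = 270312)
f/b + (E - 1*(-35877)) = (614073/2)/350424 + (270312 - 1*(-35877)) = (614073/2)*(1/350424) + (270312 + 35877) = 204691/233616 + 306189 = 71530854115/233616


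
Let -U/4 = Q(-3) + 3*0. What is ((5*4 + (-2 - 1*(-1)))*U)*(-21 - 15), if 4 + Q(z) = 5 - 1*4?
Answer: -8208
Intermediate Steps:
Q(z) = -3 (Q(z) = -4 + (5 - 1*4) = -4 + (5 - 4) = -4 + 1 = -3)
U = 12 (U = -4*(-3 + 3*0) = -4*(-3 + 0) = -4*(-3) = 12)
((5*4 + (-2 - 1*(-1)))*U)*(-21 - 15) = ((5*4 + (-2 - 1*(-1)))*12)*(-21 - 15) = ((20 + (-2 + 1))*12)*(-36) = ((20 - 1)*12)*(-36) = (19*12)*(-36) = 228*(-36) = -8208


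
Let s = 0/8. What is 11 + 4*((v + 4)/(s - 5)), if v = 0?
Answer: 39/5 ≈ 7.8000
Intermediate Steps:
s = 0 (s = 0*(1/8) = 0)
11 + 4*((v + 4)/(s - 5)) = 11 + 4*((0 + 4)/(0 - 5)) = 11 + 4*(4/(-5)) = 11 + 4*(4*(-1/5)) = 11 + 4*(-4/5) = 11 - 16/5 = 39/5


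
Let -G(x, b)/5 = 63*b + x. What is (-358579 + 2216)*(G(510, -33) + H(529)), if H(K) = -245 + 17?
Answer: -2714416971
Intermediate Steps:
H(K) = -228
G(x, b) = -315*b - 5*x (G(x, b) = -5*(63*b + x) = -5*(x + 63*b) = -315*b - 5*x)
(-358579 + 2216)*(G(510, -33) + H(529)) = (-358579 + 2216)*((-315*(-33) - 5*510) - 228) = -356363*((10395 - 2550) - 228) = -356363*(7845 - 228) = -356363*7617 = -2714416971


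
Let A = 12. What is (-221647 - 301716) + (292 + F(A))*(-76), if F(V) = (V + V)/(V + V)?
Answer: -545631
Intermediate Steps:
F(V) = 1 (F(V) = (2*V)/((2*V)) = (2*V)*(1/(2*V)) = 1)
(-221647 - 301716) + (292 + F(A))*(-76) = (-221647 - 301716) + (292 + 1)*(-76) = -523363 + 293*(-76) = -523363 - 22268 = -545631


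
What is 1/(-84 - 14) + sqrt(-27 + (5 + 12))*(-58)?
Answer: -1/98 - 58*I*sqrt(10) ≈ -0.010204 - 183.41*I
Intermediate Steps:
1/(-84 - 14) + sqrt(-27 + (5 + 12))*(-58) = 1/(-98) + sqrt(-27 + 17)*(-58) = -1/98 + sqrt(-10)*(-58) = -1/98 + (I*sqrt(10))*(-58) = -1/98 - 58*I*sqrt(10)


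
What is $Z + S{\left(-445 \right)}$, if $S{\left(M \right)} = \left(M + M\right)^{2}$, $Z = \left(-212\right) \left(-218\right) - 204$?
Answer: $838112$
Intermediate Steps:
$Z = 46012$ ($Z = 46216 - 204 = 46012$)
$S{\left(M \right)} = 4 M^{2}$ ($S{\left(M \right)} = \left(2 M\right)^{2} = 4 M^{2}$)
$Z + S{\left(-445 \right)} = 46012 + 4 \left(-445\right)^{2} = 46012 + 4 \cdot 198025 = 46012 + 792100 = 838112$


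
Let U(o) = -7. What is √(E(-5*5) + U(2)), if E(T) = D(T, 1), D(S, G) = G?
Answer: I*√6 ≈ 2.4495*I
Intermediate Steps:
E(T) = 1
√(E(-5*5) + U(2)) = √(1 - 7) = √(-6) = I*√6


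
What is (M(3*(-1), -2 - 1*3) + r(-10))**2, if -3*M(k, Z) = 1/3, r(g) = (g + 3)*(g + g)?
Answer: 1585081/81 ≈ 19569.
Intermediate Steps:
r(g) = 2*g*(3 + g) (r(g) = (3 + g)*(2*g) = 2*g*(3 + g))
M(k, Z) = -1/9 (M(k, Z) = -1/3/3 = -1/3*1/3 = -1/9)
(M(3*(-1), -2 - 1*3) + r(-10))**2 = (-1/9 + 2*(-10)*(3 - 10))**2 = (-1/9 + 2*(-10)*(-7))**2 = (-1/9 + 140)**2 = (1259/9)**2 = 1585081/81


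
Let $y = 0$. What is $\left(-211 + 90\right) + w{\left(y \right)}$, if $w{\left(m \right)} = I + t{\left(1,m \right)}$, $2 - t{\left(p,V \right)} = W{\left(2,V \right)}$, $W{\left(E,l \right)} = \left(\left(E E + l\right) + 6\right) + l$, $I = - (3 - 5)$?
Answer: $-127$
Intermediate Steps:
$I = 2$ ($I = \left(-1\right) \left(-2\right) = 2$)
$W{\left(E,l \right)} = 6 + E^{2} + 2 l$ ($W{\left(E,l \right)} = \left(\left(E^{2} + l\right) + 6\right) + l = \left(\left(l + E^{2}\right) + 6\right) + l = \left(6 + l + E^{2}\right) + l = 6 + E^{2} + 2 l$)
$t{\left(p,V \right)} = -8 - 2 V$ ($t{\left(p,V \right)} = 2 - \left(6 + 2^{2} + 2 V\right) = 2 - \left(6 + 4 + 2 V\right) = 2 - \left(10 + 2 V\right) = -8 - 2 V$)
$w{\left(m \right)} = -6 - 2 m$ ($w{\left(m \right)} = 2 - \left(8 + 2 m\right) = -6 - 2 m$)
$\left(-211 + 90\right) + w{\left(y \right)} = \left(-211 + 90\right) - 6 = -121 + \left(-6 + 0\right) = -121 - 6 = -127$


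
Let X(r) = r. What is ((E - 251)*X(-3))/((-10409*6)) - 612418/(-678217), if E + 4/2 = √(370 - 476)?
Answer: 12577729023/14119121506 + I*√106/20818 ≈ 0.89083 + 0.00049455*I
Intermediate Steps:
E = -2 + I*√106 (E = -2 + √(370 - 476) = -2 + √(-106) = -2 + I*√106 ≈ -2.0 + 10.296*I)
((E - 251)*X(-3))/((-10409*6)) - 612418/(-678217) = (((-2 + I*√106) - 251)*(-3))/((-10409*6)) - 612418/(-678217) = ((-253 + I*√106)*(-3))/(-62454) - 612418*(-1/678217) = (759 - 3*I*√106)*(-1/62454) + 612418/678217 = (-253/20818 + I*√106/20818) + 612418/678217 = 12577729023/14119121506 + I*√106/20818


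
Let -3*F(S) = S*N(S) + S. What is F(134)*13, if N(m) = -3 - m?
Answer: 236912/3 ≈ 78971.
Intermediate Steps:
F(S) = -S/3 - S*(-3 - S)/3 (F(S) = -(S*(-3 - S) + S)/3 = -(S + S*(-3 - S))/3 = -S/3 - S*(-3 - S)/3)
F(134)*13 = ((⅓)*134*(2 + 134))*13 = ((⅓)*134*136)*13 = (18224/3)*13 = 236912/3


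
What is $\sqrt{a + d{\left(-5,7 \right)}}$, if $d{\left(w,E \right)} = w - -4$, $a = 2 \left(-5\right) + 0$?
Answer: $i \sqrt{11} \approx 3.3166 i$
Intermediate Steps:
$a = -10$ ($a = -10 + 0 = -10$)
$d{\left(w,E \right)} = 4 + w$ ($d{\left(w,E \right)} = w + 4 = 4 + w$)
$\sqrt{a + d{\left(-5,7 \right)}} = \sqrt{-10 + \left(4 - 5\right)} = \sqrt{-10 - 1} = \sqrt{-11} = i \sqrt{11}$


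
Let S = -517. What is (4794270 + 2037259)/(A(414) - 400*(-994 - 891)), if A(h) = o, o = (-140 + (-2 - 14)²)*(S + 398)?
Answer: 6831529/740196 ≈ 9.2294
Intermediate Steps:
o = -13804 (o = (-140 + (-2 - 14)²)*(-517 + 398) = (-140 + (-16)²)*(-119) = (-140 + 256)*(-119) = 116*(-119) = -13804)
A(h) = -13804
(4794270 + 2037259)/(A(414) - 400*(-994 - 891)) = (4794270 + 2037259)/(-13804 - 400*(-994 - 891)) = 6831529/(-13804 - 400*(-1885)) = 6831529/(-13804 + 754000) = 6831529/740196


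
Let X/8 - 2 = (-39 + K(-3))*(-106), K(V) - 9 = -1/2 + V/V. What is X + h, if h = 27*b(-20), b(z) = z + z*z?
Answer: 35292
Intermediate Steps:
K(V) = 19/2 (K(V) = 9 + (-1/2 + V/V) = 9 + (-1*1/2 + 1) = 9 + (-1/2 + 1) = 9 + 1/2 = 19/2)
b(z) = z + z**2
X = 25032 (X = 16 + 8*((-39 + 19/2)*(-106)) = 16 + 8*(-59/2*(-106)) = 16 + 8*3127 = 16 + 25016 = 25032)
h = 10260 (h = 27*(-20*(1 - 20)) = 27*(-20*(-19)) = 27*380 = 10260)
X + h = 25032 + 10260 = 35292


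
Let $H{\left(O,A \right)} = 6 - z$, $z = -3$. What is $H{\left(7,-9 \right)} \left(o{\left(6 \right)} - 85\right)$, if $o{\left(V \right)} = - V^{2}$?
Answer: $-1089$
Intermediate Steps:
$H{\left(O,A \right)} = 9$ ($H{\left(O,A \right)} = 6 - -3 = 6 + 3 = 9$)
$H{\left(7,-9 \right)} \left(o{\left(6 \right)} - 85\right) = 9 \left(- 6^{2} - 85\right) = 9 \left(\left(-1\right) 36 - 85\right) = 9 \left(-36 - 85\right) = 9 \left(-121\right) = -1089$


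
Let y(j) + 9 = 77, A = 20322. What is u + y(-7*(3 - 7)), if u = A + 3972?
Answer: 24362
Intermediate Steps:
y(j) = 68 (y(j) = -9 + 77 = 68)
u = 24294 (u = 20322 + 3972 = 24294)
u + y(-7*(3 - 7)) = 24294 + 68 = 24362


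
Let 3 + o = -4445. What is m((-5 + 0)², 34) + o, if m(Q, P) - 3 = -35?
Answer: -4480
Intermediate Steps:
m(Q, P) = -32 (m(Q, P) = 3 - 35 = -32)
o = -4448 (o = -3 - 4445 = -4448)
m((-5 + 0)², 34) + o = -32 - 4448 = -4480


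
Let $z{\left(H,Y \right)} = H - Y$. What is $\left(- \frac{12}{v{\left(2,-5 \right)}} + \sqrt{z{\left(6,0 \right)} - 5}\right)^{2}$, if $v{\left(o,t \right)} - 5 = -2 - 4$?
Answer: $169$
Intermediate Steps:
$v{\left(o,t \right)} = -1$ ($v{\left(o,t \right)} = 5 - 6 = -1$)
$\left(- \frac{12}{v{\left(2,-5 \right)}} + \sqrt{z{\left(6,0 \right)} - 5}\right)^{2} = \left(- \frac{12}{-1} + \sqrt{\left(6 - 0\right) - 5}\right)^{2} = \left(\left(-12\right) \left(-1\right) + \sqrt{\left(6 + 0\right) - 5}\right)^{2} = \left(12 + \sqrt{6 - 5}\right)^{2} = \left(12 + \sqrt{1}\right)^{2} = \left(12 + 1\right)^{2} = 13^{2} = 169$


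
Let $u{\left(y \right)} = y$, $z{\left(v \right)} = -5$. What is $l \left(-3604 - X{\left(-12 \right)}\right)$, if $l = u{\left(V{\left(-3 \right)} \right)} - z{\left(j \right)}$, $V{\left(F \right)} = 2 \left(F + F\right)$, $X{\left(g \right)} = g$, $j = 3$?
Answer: $25144$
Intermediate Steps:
$V{\left(F \right)} = 4 F$ ($V{\left(F \right)} = 2 \cdot 2 F = 4 F$)
$l = -7$ ($l = 4 \left(-3\right) - -5 = -12 + 5 = -7$)
$l \left(-3604 - X{\left(-12 \right)}\right) = - 7 \left(-3604 - -12\right) = - 7 \left(-3604 + 12\right) = \left(-7\right) \left(-3592\right) = 25144$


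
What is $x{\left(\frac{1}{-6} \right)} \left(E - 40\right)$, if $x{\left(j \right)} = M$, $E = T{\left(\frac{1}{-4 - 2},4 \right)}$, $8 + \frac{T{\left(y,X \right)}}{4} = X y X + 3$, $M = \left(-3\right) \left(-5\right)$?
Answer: $-1060$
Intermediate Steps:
$M = 15$
$T{\left(y,X \right)} = -20 + 4 y X^{2}$ ($T{\left(y,X \right)} = -32 + 4 \left(X y X + 3\right) = -32 + 4 \left(y X^{2} + 3\right) = -32 + 4 \left(3 + y X^{2}\right) = -32 + \left(12 + 4 y X^{2}\right) = -20 + 4 y X^{2}$)
$E = - \frac{92}{3}$ ($E = -20 + \frac{4 \cdot 4^{2}}{-4 - 2} = -20 + 4 \frac{1}{-6} \cdot 16 = -20 + 4 \left(- \frac{1}{6}\right) 16 = -20 - \frac{32}{3} = - \frac{92}{3} \approx -30.667$)
$x{\left(j \right)} = 15$
$x{\left(\frac{1}{-6} \right)} \left(E - 40\right) = 15 \left(- \frac{92}{3} - 40\right) = 15 \left(- \frac{212}{3}\right) = -1060$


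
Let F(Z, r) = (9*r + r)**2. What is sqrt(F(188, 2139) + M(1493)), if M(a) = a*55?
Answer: sqrt(457614215) ≈ 21392.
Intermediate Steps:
M(a) = 55*a
F(Z, r) = 100*r**2 (F(Z, r) = (10*r)**2 = 100*r**2)
sqrt(F(188, 2139) + M(1493)) = sqrt(100*2139**2 + 55*1493) = sqrt(100*4575321 + 82115) = sqrt(457532100 + 82115) = sqrt(457614215)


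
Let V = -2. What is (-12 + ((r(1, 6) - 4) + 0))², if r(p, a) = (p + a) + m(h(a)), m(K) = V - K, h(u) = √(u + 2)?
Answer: 129 + 44*√2 ≈ 191.23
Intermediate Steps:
h(u) = √(2 + u)
m(K) = -2 - K
r(p, a) = -2 + a + p - √(2 + a) (r(p, a) = (p + a) + (-2 - √(2 + a)) = (a + p) + (-2 - √(2 + a)) = -2 + a + p - √(2 + a))
(-12 + ((r(1, 6) - 4) + 0))² = (-12 + (((-2 + 6 + 1 - √(2 + 6)) - 4) + 0))² = (-12 + (((-2 + 6 + 1 - √8) - 4) + 0))² = (-12 + (((-2 + 6 + 1 - 2*√2) - 4) + 0))² = (-12 + (((5 - 2*√2) - 4) + 0))² = (-12 + ((1 - 2*√2) + 0))² = (-12 + (1 - 2*√2))² = (-11 - 2*√2)²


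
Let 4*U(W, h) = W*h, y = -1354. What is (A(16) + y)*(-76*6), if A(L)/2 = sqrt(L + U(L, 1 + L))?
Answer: 617424 - 1824*sqrt(21) ≈ 6.0907e+5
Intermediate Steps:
U(W, h) = W*h/4 (U(W, h) = (W*h)/4 = W*h/4)
A(L) = 2*sqrt(L + L*(1 + L)/4)
(A(16) + y)*(-76*6) = (sqrt(16*(5 + 16)) - 1354)*(-76*6) = (sqrt(16*21) - 1354)*(-456) = (sqrt(336) - 1354)*(-456) = (4*sqrt(21) - 1354)*(-456) = (-1354 + 4*sqrt(21))*(-456) = 617424 - 1824*sqrt(21)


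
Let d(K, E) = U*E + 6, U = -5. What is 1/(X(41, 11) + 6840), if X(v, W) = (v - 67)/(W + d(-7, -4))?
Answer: 37/253054 ≈ 0.00014621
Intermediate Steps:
d(K, E) = 6 - 5*E (d(K, E) = -5*E + 6 = 6 - 5*E)
X(v, W) = (-67 + v)/(26 + W) (X(v, W) = (v - 67)/(W + (6 - 5*(-4))) = (-67 + v)/(W + (6 + 20)) = (-67 + v)/(W + 26) = (-67 + v)/(26 + W))
1/(X(41, 11) + 6840) = 1/((-67 + 41)/(26 + 11) + 6840) = 1/(-26/37 + 6840) = 1/(253054/37) = 37/253054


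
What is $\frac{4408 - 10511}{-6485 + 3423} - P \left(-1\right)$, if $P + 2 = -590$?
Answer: $- \frac{1806601}{3062} \approx -590.01$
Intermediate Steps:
$P = -592$ ($P = -2 - 590 = -592$)
$\frac{4408 - 10511}{-6485 + 3423} - P \left(-1\right) = \frac{4408 - 10511}{-6485 + 3423} - \left(-592\right) \left(-1\right) = - \frac{6103}{-3062} - 592 = \left(-6103\right) \left(- \frac{1}{3062}\right) - 592 = \frac{6103}{3062} - 592 = - \frac{1806601}{3062}$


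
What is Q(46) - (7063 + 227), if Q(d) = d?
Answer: -7244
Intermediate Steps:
Q(46) - (7063 + 227) = 46 - (7063 + 227) = 46 - 1*7290 = 46 - 7290 = -7244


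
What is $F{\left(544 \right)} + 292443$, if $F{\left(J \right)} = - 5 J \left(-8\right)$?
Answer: $314203$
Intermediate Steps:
$F{\left(J \right)} = 40 J$
$F{\left(544 \right)} + 292443 = 40 \cdot 544 + 292443 = 21760 + 292443 = 314203$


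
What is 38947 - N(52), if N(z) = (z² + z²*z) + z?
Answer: -104417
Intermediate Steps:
N(z) = z + z² + z³ (N(z) = (z² + z³) + z = z + z² + z³)
38947 - N(52) = 38947 - 52*(1 + 52 + 52²) = 38947 - 52*(1 + 52 + 2704) = 38947 - 52*2757 = 38947 - 1*143364 = 38947 - 143364 = -104417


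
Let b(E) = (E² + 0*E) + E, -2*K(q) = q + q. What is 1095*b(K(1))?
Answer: 0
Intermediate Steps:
K(q) = -q (K(q) = -(q + q)/2 = -q)
b(E) = E + E² (b(E) = (E² + 0) + E = E² + E = E + E²)
1095*b(K(1)) = 1095*((-1*1)*(1 - 1*1)) = 1095*(-(1 - 1)) = 1095*(-1*0) = 1095*0 = 0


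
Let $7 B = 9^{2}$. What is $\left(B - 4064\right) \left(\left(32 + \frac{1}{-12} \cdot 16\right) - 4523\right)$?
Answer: $\frac{382302059}{21} \approx 1.8205 \cdot 10^{7}$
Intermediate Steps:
$B = \frac{81}{7}$ ($B = \frac{9^{2}}{7} = \frac{1}{7} \cdot 81 = \frac{81}{7} \approx 11.571$)
$\left(B - 4064\right) \left(\left(32 + \frac{1}{-12} \cdot 16\right) - 4523\right) = \left(\frac{81}{7} - 4064\right) \left(\left(32 + \frac{1}{-12} \cdot 16\right) - 4523\right) = - \frac{28367 \left(\left(32 - \frac{4}{3}\right) - 4523\right)}{7} = - \frac{28367 \left(\frac{92}{3} - 4523\right)}{7} = \left(- \frac{28367}{7}\right) \left(- \frac{13477}{3}\right) = \frac{382302059}{21}$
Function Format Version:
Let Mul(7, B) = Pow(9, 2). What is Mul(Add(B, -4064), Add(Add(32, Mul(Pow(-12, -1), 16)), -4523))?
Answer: Rational(382302059, 21) ≈ 1.8205e+7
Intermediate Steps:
B = Rational(81, 7) (B = Mul(Rational(1, 7), Pow(9, 2)) = Mul(Rational(1, 7), 81) = Rational(81, 7) ≈ 11.571)
Mul(Add(B, -4064), Add(Add(32, Mul(Pow(-12, -1), 16)), -4523)) = Mul(Add(Rational(81, 7), -4064), Add(Add(32, Mul(Pow(-12, -1), 16)), -4523)) = Mul(Rational(-28367, 7), Add(Add(32, Mul(Rational(-1, 12), 16)), -4523)) = Mul(Rational(-28367, 7), Add(Add(32, Rational(-4, 3)), -4523)) = Mul(Rational(-28367, 7), Add(Rational(92, 3), -4523)) = Mul(Rational(-28367, 7), Rational(-13477, 3)) = Rational(382302059, 21)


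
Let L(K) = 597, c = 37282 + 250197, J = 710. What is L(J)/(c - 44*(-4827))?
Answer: 597/499867 ≈ 0.0011943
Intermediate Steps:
c = 287479
L(J)/(c - 44*(-4827)) = 597/(287479 - 44*(-4827)) = 597/(287479 - 1*(-212388)) = 597/(287479 + 212388) = 597/499867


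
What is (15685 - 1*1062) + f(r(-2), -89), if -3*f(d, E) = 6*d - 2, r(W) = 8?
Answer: 43823/3 ≈ 14608.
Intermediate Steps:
f(d, E) = 2/3 - 2*d (f(d, E) = -(6*d - 2)/3 = -(-2 + 6*d)/3 = 2/3 - 2*d)
(15685 - 1*1062) + f(r(-2), -89) = (15685 - 1*1062) + (2/3 - 2*8) = (15685 - 1062) + (2/3 - 16) = 14623 - 46/3 = 43823/3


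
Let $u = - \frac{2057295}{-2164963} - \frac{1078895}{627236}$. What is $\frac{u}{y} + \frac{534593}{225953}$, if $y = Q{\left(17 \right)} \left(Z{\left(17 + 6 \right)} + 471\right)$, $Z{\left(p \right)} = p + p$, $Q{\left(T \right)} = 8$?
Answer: $\frac{3002279262802075643119}{1269053984585650206944} \approx 2.3658$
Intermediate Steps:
$Z{\left(p \right)} = 2 p$
$y = 4136$ ($y = 8 \left(2 \left(17 + 6\right) + 471\right) = 8 \left(2 \cdot 23 + 471\right) = 8 \left(46 + 471\right) = 8 \cdot 517 = 4136$)
$u = - \frac{1045358269265}{1357942732268}$ ($u = \left(-2057295\right) \left(- \frac{1}{2164963}\right) - \frac{1078895}{627236} = \frac{2057295}{2164963} - \frac{1078895}{627236} = - \frac{1045358269265}{1357942732268} \approx -0.76981$)
$\frac{u}{y} + \frac{534593}{225953} = - \frac{1045358269265}{1357942732268 \cdot 4136} + \frac{534593}{225953} = \left(- \frac{1045358269265}{1357942732268}\right) \frac{1}{4136} + 534593 \cdot \frac{1}{225953} = - \frac{1045358269265}{5616451140660448} + \frac{534593}{225953} = \frac{3002279262802075643119}{1269053984585650206944}$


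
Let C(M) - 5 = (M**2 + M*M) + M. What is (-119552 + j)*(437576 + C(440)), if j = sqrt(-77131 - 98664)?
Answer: -98656820992 + 825221*I*sqrt(175795) ≈ -9.8657e+10 + 3.46e+8*I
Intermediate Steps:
C(M) = 5 + M + 2*M**2 (C(M) = 5 + ((M**2 + M*M) + M) = 5 + ((M**2 + M**2) + M) = 5 + (2*M**2 + M) = 5 + (M + 2*M**2) = 5 + M + 2*M**2)
j = I*sqrt(175795) (j = sqrt(-175795) = I*sqrt(175795) ≈ 419.28*I)
(-119552 + j)*(437576 + C(440)) = (-119552 + I*sqrt(175795))*(437576 + (5 + 440 + 2*440**2)) = (-119552 + I*sqrt(175795))*(437576 + (5 + 440 + 2*193600)) = (-119552 + I*sqrt(175795))*(437576 + (5 + 440 + 387200)) = (-119552 + I*sqrt(175795))*(437576 + 387645) = (-119552 + I*sqrt(175795))*825221 = -98656820992 + 825221*I*sqrt(175795)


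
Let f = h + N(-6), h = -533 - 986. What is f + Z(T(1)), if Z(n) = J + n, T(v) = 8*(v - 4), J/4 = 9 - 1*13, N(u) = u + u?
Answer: -1571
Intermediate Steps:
h = -1519
N(u) = 2*u
J = -16 (J = 4*(9 - 1*13) = 4*(9 - 13) = 4*(-4) = -16)
T(v) = -32 + 8*v (T(v) = 8*(-4 + v) = -32 + 8*v)
Z(n) = -16 + n
f = -1531 (f = -1519 + 2*(-6) = -1519 - 12 = -1531)
f + Z(T(1)) = -1531 + (-16 + (-32 + 8*1)) = -1531 + (-16 + (-32 + 8)) = -1531 + (-16 - 24) = -1531 - 40 = -1571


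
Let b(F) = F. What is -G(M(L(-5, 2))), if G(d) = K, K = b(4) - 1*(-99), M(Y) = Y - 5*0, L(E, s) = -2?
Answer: -103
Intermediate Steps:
M(Y) = Y (M(Y) = Y + 0 = Y)
K = 103 (K = 4 - 1*(-99) = 4 + 99 = 103)
G(d) = 103
-G(M(L(-5, 2))) = -1*103 = -103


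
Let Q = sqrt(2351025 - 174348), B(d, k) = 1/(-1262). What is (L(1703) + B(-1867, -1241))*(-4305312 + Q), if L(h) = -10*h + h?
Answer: 41638125394800/631 - 58028025*sqrt(241853)/1262 ≈ 6.5965e+10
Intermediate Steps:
B(d, k) = -1/1262
Q = 3*sqrt(241853) (Q = sqrt(2176677) = 3*sqrt(241853) ≈ 1475.4)
L(h) = -9*h
(L(1703) + B(-1867, -1241))*(-4305312 + Q) = (-9*1703 - 1/1262)*(-4305312 + 3*sqrt(241853)) = (-15327 - 1/1262)*(-4305312 + 3*sqrt(241853)) = -19342675*(-4305312 + 3*sqrt(241853))/1262 = 41638125394800/631 - 58028025*sqrt(241853)/1262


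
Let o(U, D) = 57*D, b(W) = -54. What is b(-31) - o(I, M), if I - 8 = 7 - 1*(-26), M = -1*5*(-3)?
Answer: -909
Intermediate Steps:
M = 15 (M = -5*(-3) = 15)
I = 41 (I = 8 + (7 - 1*(-26)) = 8 + (7 + 26) = 8 + 33 = 41)
b(-31) - o(I, M) = -54 - 57*15 = -54 - 1*855 = -54 - 855 = -909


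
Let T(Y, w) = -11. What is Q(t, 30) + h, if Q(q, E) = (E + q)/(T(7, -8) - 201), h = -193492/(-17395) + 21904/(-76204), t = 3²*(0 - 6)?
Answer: 192309289686/17563783685 ≈ 10.949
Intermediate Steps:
t = -54 (t = 9*(-6) = -54)
h = 3590961072/331392145 (h = -193492*(-1/17395) + 21904*(-1/76204) = 193492/17395 - 5476/19051 = 3590961072/331392145 ≈ 10.836)
Q(q, E) = -E/212 - q/212 (Q(q, E) = (E + q)/(-11 - 201) = (E + q)/(-212) = (E + q)*(-1/212) = -E/212 - q/212)
Q(t, 30) + h = (-1/212*30 - 1/212*(-54)) + 3590961072/331392145 = (-15/106 + 27/106) + 3590961072/331392145 = 6/53 + 3590961072/331392145 = 192309289686/17563783685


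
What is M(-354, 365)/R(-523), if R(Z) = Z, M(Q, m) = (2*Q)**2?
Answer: -501264/523 ≈ -958.44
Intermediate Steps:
M(Q, m) = 4*Q**2
M(-354, 365)/R(-523) = (4*(-354)**2)/(-523) = (4*125316)*(-1/523) = 501264*(-1/523) = -501264/523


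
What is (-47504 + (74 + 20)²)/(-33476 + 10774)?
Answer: 19334/11351 ≈ 1.7033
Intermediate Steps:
(-47504 + (74 + 20)²)/(-33476 + 10774) = (-47504 + 94²)/(-22702) = (-47504 + 8836)*(-1/22702) = -38668*(-1/22702) = 19334/11351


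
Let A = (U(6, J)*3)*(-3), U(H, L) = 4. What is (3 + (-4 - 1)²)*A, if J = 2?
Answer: -1008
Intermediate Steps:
A = -36 (A = (4*3)*(-3) = 12*(-3) = -36)
(3 + (-4 - 1)²)*A = (3 + (-4 - 1)²)*(-36) = (3 + (-5)²)*(-36) = (3 + 25)*(-36) = 28*(-36) = -1008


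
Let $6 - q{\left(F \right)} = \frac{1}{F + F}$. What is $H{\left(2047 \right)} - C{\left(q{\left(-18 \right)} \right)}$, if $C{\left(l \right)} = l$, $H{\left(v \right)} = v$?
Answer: $\frac{73475}{36} \approx 2041.0$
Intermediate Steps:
$q{\left(F \right)} = 6 - \frac{1}{2 F}$ ($q{\left(F \right)} = 6 - \frac{1}{F + F} = 6 - \frac{1}{2 F}$)
$H{\left(2047 \right)} - C{\left(q{\left(-18 \right)} \right)} = 2047 - \left(6 - \frac{1}{2 \left(-18\right)}\right) = 2047 - \left(6 - - \frac{1}{36}\right) = 2047 - \left(6 + \frac{1}{36}\right) = 2047 - \frac{217}{36} = \frac{73475}{36}$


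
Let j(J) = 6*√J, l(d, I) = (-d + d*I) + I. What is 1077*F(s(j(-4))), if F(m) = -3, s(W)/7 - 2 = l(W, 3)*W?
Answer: -3231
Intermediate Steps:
l(d, I) = I - d + I*d (l(d, I) = (-d + I*d) + I = I - d + I*d)
s(W) = 14 + 7*W*(3 + 2*W) (s(W) = 14 + 7*((3 - W + 3*W)*W) = 14 + 7*((3 + 2*W)*W) = 14 + 7*(W*(3 + 2*W)) = 14 + 7*W*(3 + 2*W))
1077*F(s(j(-4))) = 1077*(-3) = -3231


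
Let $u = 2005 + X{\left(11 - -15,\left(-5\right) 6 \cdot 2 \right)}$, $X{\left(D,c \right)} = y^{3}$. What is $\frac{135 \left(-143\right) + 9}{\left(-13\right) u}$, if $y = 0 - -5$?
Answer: $\frac{3216}{4615} \approx 0.69686$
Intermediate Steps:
$y = 5$ ($y = 0 + 5 = 5$)
$X{\left(D,c \right)} = 125$ ($X{\left(D,c \right)} = 5^{3} = 125$)
$u = 2130$ ($u = 2005 + 125 = 2130$)
$\frac{135 \left(-143\right) + 9}{\left(-13\right) u} = \frac{135 \left(-143\right) + 9}{\left(-13\right) 2130} = \frac{-19305 + 9}{-27690} = \left(-19296\right) \left(- \frac{1}{27690}\right) = \frac{3216}{4615}$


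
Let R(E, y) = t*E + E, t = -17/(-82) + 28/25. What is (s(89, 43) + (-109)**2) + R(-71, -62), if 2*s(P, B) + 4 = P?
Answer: 12052217/1025 ≈ 11758.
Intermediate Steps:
t = 2721/2050 (t = -17*(-1/82) + 28*(1/25) = 17/82 + 28/25 = 2721/2050 ≈ 1.3273)
s(P, B) = -2 + P/2
R(E, y) = 4771*E/2050 (R(E, y) = 2721*E/2050 + E = 4771*E/2050)
(s(89, 43) + (-109)**2) + R(-71, -62) = ((-2 + (1/2)*89) + (-109)**2) + (4771/2050)*(-71) = ((-2 + 89/2) + 11881) - 338741/2050 = (85/2 + 11881) - 338741/2050 = 23847/2 - 338741/2050 = 12052217/1025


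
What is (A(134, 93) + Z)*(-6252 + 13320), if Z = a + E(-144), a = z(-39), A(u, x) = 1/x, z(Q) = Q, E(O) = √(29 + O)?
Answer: -275576 + 7068*I*√115 ≈ -2.7558e+5 + 75796.0*I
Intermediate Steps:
a = -39
Z = -39 + I*√115 (Z = -39 + √(29 - 144) = -39 + √(-115) = -39 + I*√115 ≈ -39.0 + 10.724*I)
(A(134, 93) + Z)*(-6252 + 13320) = (1/93 + (-39 + I*√115))*(-6252 + 13320) = (1/93 + (-39 + I*√115))*7068 = (-3626/93 + I*√115)*7068 = -275576 + 7068*I*√115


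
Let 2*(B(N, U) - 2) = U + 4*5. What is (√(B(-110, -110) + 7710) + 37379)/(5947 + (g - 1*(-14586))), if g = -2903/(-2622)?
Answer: 98007738/53840429 + 2622*√7667/53840429 ≈ 1.8246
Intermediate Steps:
g = 2903/2622 (g = -2903*(-1/2622) = 2903/2622 ≈ 1.1072)
B(N, U) = 12 + U/2 (B(N, U) = 2 + (U + 4*5)/2 = 2 + (U + 20)/2 = 2 + (20 + U)/2 = 2 + (10 + U/2) = 12 + U/2)
(√(B(-110, -110) + 7710) + 37379)/(5947 + (g - 1*(-14586))) = (√((12 + (½)*(-110)) + 7710) + 37379)/(5947 + (2903/2622 - 1*(-14586))) = (√((12 - 55) + 7710) + 37379)/(5947 + (2903/2622 + 14586)) = (√(-43 + 7710) + 37379)/(5947 + 38247395/2622) = (√7667 + 37379)/(53840429/2622) = (37379 + √7667)*(2622/53840429) = 98007738/53840429 + 2622*√7667/53840429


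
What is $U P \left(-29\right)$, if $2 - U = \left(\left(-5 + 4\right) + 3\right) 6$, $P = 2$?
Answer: $580$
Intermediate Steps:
$U = -10$ ($U = 2 - \left(\left(-5 + 4\right) + 3\right) 6 = 2 - \left(-1 + 3\right) 6 = 2 - 2 \cdot 6 = 2 - 12 = -10$)
$U P \left(-29\right) = \left(-10\right) 2 \left(-29\right) = \left(-20\right) \left(-29\right) = 580$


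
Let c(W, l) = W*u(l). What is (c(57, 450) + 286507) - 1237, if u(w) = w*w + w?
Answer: 11853420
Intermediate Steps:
u(w) = w + w**2 (u(w) = w**2 + w = w + w**2)
c(W, l) = W*l*(1 + l) (c(W, l) = W*(l*(1 + l)) = W*l*(1 + l))
(c(57, 450) + 286507) - 1237 = (57*450*(1 + 450) + 286507) - 1237 = (57*450*451 + 286507) - 1237 = (11568150 + 286507) - 1237 = 11854657 - 1237 = 11853420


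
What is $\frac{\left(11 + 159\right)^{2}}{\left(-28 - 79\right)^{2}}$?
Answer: $\frac{28900}{11449} \approx 2.5242$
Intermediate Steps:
$\frac{\left(11 + 159\right)^{2}}{\left(-28 - 79\right)^{2}} = \frac{170^{2}}{\left(-107\right)^{2}} = \frac{28900}{11449}$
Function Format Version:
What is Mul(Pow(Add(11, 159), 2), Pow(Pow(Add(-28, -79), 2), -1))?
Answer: Rational(28900, 11449) ≈ 2.5242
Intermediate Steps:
Mul(Pow(Add(11, 159), 2), Pow(Pow(Add(-28, -79), 2), -1)) = Mul(Pow(170, 2), Pow(Pow(-107, 2), -1)) = Mul(28900, Pow(11449, -1)) = Mul(28900, Rational(1, 11449)) = Rational(28900, 11449)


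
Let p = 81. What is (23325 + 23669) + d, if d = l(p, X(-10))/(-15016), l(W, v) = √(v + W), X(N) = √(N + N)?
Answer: 46994 - √(81 + 2*I*√5)/15016 ≈ 46994.0 - 1.654e-5*I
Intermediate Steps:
X(N) = √2*√N (X(N) = √(2*N) = √2*√N)
l(W, v) = √(W + v)
d = -√(81 + 2*I*√5)/15016 (d = √(81 + √2*√(-10))/(-15016) = √(81 + √2*(I*√10))*(-1/15016) = √(81 + 2*I*√5)*(-1/15016) = -√(81 + 2*I*√5)/15016 ≈ -0.00059959 - 1.654e-5*I)
(23325 + 23669) + d = (23325 + 23669) - √(81 + 2*I*√5)/15016 = 46994 - √(81 + 2*I*√5)/15016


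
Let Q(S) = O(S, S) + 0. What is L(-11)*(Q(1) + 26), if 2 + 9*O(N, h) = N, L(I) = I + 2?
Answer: -233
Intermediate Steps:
L(I) = 2 + I
O(N, h) = -2/9 + N/9
Q(S) = -2/9 + S/9 (Q(S) = (-2/9 + S/9) + 0 = -2/9 + S/9)
L(-11)*(Q(1) + 26) = (2 - 11)*((-2/9 + (⅑)*1) + 26) = -9*((-2/9 + ⅑) + 26) = -9*(-⅑ + 26) = -9*233/9 = -233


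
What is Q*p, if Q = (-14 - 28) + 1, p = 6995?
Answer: -286795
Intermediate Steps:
Q = -41 (Q = -42 + 1 = -41)
Q*p = -41*6995 = -286795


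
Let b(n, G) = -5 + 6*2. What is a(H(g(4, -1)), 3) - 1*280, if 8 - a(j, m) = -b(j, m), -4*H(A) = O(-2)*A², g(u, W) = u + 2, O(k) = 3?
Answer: -265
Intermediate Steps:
b(n, G) = 7 (b(n, G) = -5 + 12 = 7)
g(u, W) = 2 + u
H(A) = -3*A²/4
a(j, m) = 15 (a(j, m) = 8 - (-1)*7 = 8 - 1*(-7) = 8 + 7 = 15)
a(H(g(4, -1)), 3) - 1*280 = 15 - 1*280 = 15 - 280 = -265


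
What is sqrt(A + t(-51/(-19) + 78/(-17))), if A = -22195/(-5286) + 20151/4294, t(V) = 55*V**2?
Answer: sqrt(1938258008683856526)/96466857 ≈ 14.432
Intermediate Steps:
A = 50455879/5674521 (A = -22195*(-1/5286) + 20151*(1/4294) = 22195/5286 + 20151/4294 = 50455879/5674521 ≈ 8.8916)
sqrt(A + t(-51/(-19) + 78/(-17))) = sqrt(50455879/5674521 + 55*(-51/(-19) + 78/(-17))**2) = sqrt(50455879/5674521 + 55*(-51*(-1/19) + 78*(-1/17))**2) = sqrt(50455879/5674521 + 55*(51/19 - 78/17)**2) = sqrt(50455879/5674521 + 55*(-615/323)**2) = sqrt(50455879/5674521 + 55*(378225/104329)) = sqrt(50455879/5674521 + 20802375/104329) = sqrt(6489869746714/31158794811) = sqrt(1938258008683856526)/96466857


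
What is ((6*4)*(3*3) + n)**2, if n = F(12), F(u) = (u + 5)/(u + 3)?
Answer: 10608049/225 ≈ 47147.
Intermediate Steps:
F(u) = (5 + u)/(3 + u)
n = 17/15 (n = (5 + 12)/(3 + 12) = 17/15 ≈ 1.1333)
((6*4)*(3*3) + n)**2 = ((6*4)*(3*3) + 17/15)**2 = (24*9 + 17/15)**2 = (216 + 17/15)**2 = (3257/15)**2 = 10608049/225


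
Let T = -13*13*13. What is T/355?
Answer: -2197/355 ≈ -6.1887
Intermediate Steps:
T = -2197 (T = -169*13 = -2197)
T/355 = -2197/355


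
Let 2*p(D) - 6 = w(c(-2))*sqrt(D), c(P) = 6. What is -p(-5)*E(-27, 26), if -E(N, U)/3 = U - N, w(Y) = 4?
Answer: 477 + 318*I*sqrt(5) ≈ 477.0 + 711.07*I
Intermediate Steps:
E(N, U) = -3*U + 3*N (E(N, U) = -3*(U - N) = -3*U + 3*N)
p(D) = 3 + 2*sqrt(D) (p(D) = 3 + (4*sqrt(D))/2 = 3 + 2*sqrt(D))
-p(-5)*E(-27, 26) = -(3 + 2*sqrt(-5))*(-3*26 + 3*(-27)) = -(3 + 2*(I*sqrt(5)))*(-78 - 81) = -(3 + 2*I*sqrt(5))*(-159) = -(-477 - 318*I*sqrt(5)) = 477 + 318*I*sqrt(5)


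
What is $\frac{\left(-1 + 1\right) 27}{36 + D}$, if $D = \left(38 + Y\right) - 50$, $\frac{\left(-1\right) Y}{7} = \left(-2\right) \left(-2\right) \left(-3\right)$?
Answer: $0$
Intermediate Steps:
$Y = 84$ ($Y = - 7 \left(-2\right) \left(-2\right) \left(-3\right) = - 7 \cdot 4 \left(-3\right) = \left(-7\right) \left(-12\right) = 84$)
$D = 72$ ($D = \left(38 + 84\right) - 50 = 122 - 50 = 72$)
$\frac{\left(-1 + 1\right) 27}{36 + D} = \frac{\left(-1 + 1\right) 27}{36 + 72} = \frac{0 \cdot 27}{108} = \frac{1}{108} \cdot 0 = 0$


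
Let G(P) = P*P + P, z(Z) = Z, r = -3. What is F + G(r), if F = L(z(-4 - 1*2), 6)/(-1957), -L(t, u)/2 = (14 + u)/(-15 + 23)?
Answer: 11747/1957 ≈ 6.0026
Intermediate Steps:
L(t, u) = -7/2 - u/4 (L(t, u) = -2*(14 + u)/(-15 + 23) = -2*(14 + u)/8 = -2*(7/4 + u/8) = -7/2 - u/4)
F = 5/1957 (F = (-7/2 - 1/4*6)/(-1957) = (-7/2 - 3/2)*(-1/1957) = -5*(-1/1957) = 5/1957 ≈ 0.0025549)
G(P) = P + P**2 (G(P) = P**2 + P = P + P**2)
F + G(r) = 5/1957 - 3*(1 - 3) = 5/1957 - 3*(-2) = 5/1957 + 6 = 11747/1957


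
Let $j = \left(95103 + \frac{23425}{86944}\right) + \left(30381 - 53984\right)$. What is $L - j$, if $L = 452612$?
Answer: $\frac{33135378303}{86944} \approx 3.8111 \cdot 10^{5}$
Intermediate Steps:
$j = \frac{6216519425}{86944}$ ($j = \left(95103 + 23425 \cdot \frac{1}{86944}\right) + \left(30381 - 53984\right) = \left(95103 + \frac{23425}{86944}\right) - 23603 = \frac{8268658657}{86944} - 23603 = \frac{6216519425}{86944} \approx 71500.0$)
$L - j = 452612 - \frac{6216519425}{86944} = \frac{33135378303}{86944}$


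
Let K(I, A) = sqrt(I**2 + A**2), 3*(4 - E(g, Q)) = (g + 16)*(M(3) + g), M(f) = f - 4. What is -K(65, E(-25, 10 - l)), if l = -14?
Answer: -sqrt(9701) ≈ -98.494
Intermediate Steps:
M(f) = -4 + f
E(g, Q) = 4 - (-1 + g)*(16 + g)/3 (E(g, Q) = 4 - (g + 16)*((-4 + 3) + g)/3 = 4 - (16 + g)*(-1 + g)/3 = 4 - (-1 + g)*(16 + g)/3)
K(I, A) = sqrt(A**2 + I**2)
-K(65, E(-25, 10 - l)) = -sqrt((28/3 - 5*(-25) - 1/3*(-25)**2)**2 + 65**2) = -sqrt((28/3 + 125 - 1/3*625)**2 + 4225) = -sqrt((28/3 + 125 - 625/3)**2 + 4225) = -sqrt((-74)**2 + 4225) = -sqrt(5476 + 4225) = -sqrt(9701)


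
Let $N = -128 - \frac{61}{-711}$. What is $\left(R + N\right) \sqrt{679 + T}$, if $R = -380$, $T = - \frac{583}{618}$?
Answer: $- \frac{361127 \sqrt{258966102}}{439398} \approx -13226.0$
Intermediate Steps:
$T = - \frac{583}{618}$ ($T = \left(-583\right) \frac{1}{618} = - \frac{583}{618} \approx -0.94337$)
$N = - \frac{90947}{711}$ ($N = -128 - 61 \left(- \frac{1}{711}\right) = -128 - - \frac{61}{711} = -128 + \frac{61}{711} = - \frac{90947}{711} \approx -127.91$)
$\left(R + N\right) \sqrt{679 + T} = \left(-380 - \frac{90947}{711}\right) \sqrt{679 - \frac{583}{618}} = - \frac{361127 \sqrt{\frac{419039}{618}}}{711} = - \frac{361127 \frac{\sqrt{258966102}}{618}}{711} = - \frac{361127 \sqrt{258966102}}{439398}$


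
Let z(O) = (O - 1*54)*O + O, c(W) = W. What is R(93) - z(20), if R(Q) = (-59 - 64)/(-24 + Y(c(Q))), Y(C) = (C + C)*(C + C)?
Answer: 7605799/11524 ≈ 660.00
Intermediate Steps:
Y(C) = 4*C**2 (Y(C) = (2*C)*(2*C) = 4*C**2)
R(Q) = -123/(-24 + 4*Q**2) (R(Q) = (-59 - 64)/(-24 + 4*Q**2) = -123/(-24 + 4*Q**2))
z(O) = O + O*(-54 + O) (z(O) = (O - 54)*O + O = (-54 + O)*O + O = O*(-54 + O) + O = O + O*(-54 + O))
R(93) - z(20) = -123/(-24 + 4*93**2) - 20*(-53 + 20) = -123/(-24 + 4*8649) - 20*(-33) = -123/(-24 + 34596) - 1*(-660) = -123/34572 + 660 = -123*1/34572 + 660 = -41/11524 + 660 = 7605799/11524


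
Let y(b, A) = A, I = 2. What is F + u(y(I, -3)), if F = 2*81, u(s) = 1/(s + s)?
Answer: 971/6 ≈ 161.83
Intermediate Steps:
u(s) = 1/(2*s)
F = 162
F + u(y(I, -3)) = 162 + (1/2)/(-3) = 162 + (1/2)*(-1/3) = 162 - 1/6 = 971/6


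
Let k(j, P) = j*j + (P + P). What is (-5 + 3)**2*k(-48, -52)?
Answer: 8800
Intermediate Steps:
k(j, P) = j**2 + 2*P
(-5 + 3)**2*k(-48, -52) = (-5 + 3)**2*((-48)**2 + 2*(-52)) = (-2)**2*(2304 - 104) = 4*2200 = 8800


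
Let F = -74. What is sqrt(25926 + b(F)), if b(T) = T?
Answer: 2*sqrt(6463) ≈ 160.79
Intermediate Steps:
sqrt(25926 + b(F)) = sqrt(25926 - 74) = sqrt(25852) = 2*sqrt(6463)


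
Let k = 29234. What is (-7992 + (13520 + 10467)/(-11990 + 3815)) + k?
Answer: 173629363/8175 ≈ 21239.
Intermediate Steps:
(-7992 + (13520 + 10467)/(-11990 + 3815)) + k = (-7992 + (13520 + 10467)/(-11990 + 3815)) + 29234 = (-7992 + 23987/(-8175)) + 29234 = (-7992 + 23987*(-1/8175)) + 29234 = (-7992 - 23987/8175) + 29234 = -65358587/8175 + 29234 = 173629363/8175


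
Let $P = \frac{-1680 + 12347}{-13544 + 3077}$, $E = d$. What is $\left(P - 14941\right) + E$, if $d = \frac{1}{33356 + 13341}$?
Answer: $- \frac{7303322718991}{488777499} \approx -14942.0$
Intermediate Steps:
$d = \frac{1}{46697} \approx 2.1415 \cdot 10^{-5}$
$E = \frac{1}{46697} \approx 2.1415 \cdot 10^{-5}$
$P = - \frac{10667}{10467}$ ($P = \frac{10667}{-10467} = 10667 \left(- \frac{1}{10467}\right) = - \frac{10667}{10467} \approx -1.0191$)
$\left(P - 14941\right) + E = \left(- \frac{10667}{10467} - 14941\right) + \frac{1}{46697} = - \frac{156398114}{10467} + \frac{1}{46697} = - \frac{7303322718991}{488777499}$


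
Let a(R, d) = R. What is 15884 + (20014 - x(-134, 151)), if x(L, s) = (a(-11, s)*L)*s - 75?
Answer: -186601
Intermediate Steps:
x(L, s) = -75 - 11*L*s (x(L, s) = (-11*L)*s - 75 = -11*L*s - 75 = -75 - 11*L*s)
15884 + (20014 - x(-134, 151)) = 15884 + (20014 - (-75 - 11*(-134)*151)) = 15884 + (20014 - (-75 + 222574)) = 15884 + (20014 - 1*222499) = 15884 + (20014 - 222499) = 15884 - 202485 = -186601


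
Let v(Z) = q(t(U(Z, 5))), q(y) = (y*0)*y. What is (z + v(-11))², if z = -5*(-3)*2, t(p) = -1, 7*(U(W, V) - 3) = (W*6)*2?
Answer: 900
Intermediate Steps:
U(W, V) = 3 + 12*W/7 (U(W, V) = 3 + ((W*6)*2)/7 = 3 + ((6*W)*2)/7 = 3 + (12*W)/7 = 3 + 12*W/7)
z = 30 (z = 15*2 = 30)
q(y) = 0 (q(y) = 0*y = 0)
v(Z) = 0
(z + v(-11))² = (30 + 0)² = 30² = 900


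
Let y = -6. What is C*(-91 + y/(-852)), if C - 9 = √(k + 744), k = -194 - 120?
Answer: -116289/142 - 12921*√430/142 ≈ -2705.8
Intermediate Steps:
k = -314
C = 9 + √430 (C = 9 + √(-314 + 744) = 9 + √430 ≈ 29.736)
C*(-91 + y/(-852)) = (9 + √430)*(-91 - 6/(-852)) = (9 + √430)*(-91 - 6*(-1/852)) = (9 + √430)*(-91 + 1/142) = (9 + √430)*(-12921/142) = -116289/142 - 12921*√430/142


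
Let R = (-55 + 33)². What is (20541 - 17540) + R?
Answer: 3485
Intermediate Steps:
R = 484 (R = (-22)² = 484)
(20541 - 17540) + R = (20541 - 17540) + 484 = 3001 + 484 = 3485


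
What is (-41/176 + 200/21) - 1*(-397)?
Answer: 1501651/3696 ≈ 406.29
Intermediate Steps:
(-41/176 + 200/21) - 1*(-397) = (-41*1/176 + 200*(1/21)) + 397 = (-41/176 + 200/21) + 397 = 34339/3696 + 397 = 1501651/3696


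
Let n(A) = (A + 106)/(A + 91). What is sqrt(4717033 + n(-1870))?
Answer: sqrt(1658740286101)/593 ≈ 2171.9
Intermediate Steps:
n(A) = (106 + A)/(91 + A)
sqrt(4717033 + n(-1870)) = sqrt(4717033 + (106 - 1870)/(91 - 1870)) = sqrt(4717033 - 1764/(-1779)) = sqrt(4717033 - 1/1779*(-1764)) = sqrt(4717033 + 588/593) = sqrt(2797201157/593) = sqrt(1658740286101)/593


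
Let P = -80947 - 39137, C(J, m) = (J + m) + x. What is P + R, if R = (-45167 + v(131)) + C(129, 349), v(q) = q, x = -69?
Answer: -164711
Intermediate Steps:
C(J, m) = -69 + J + m (C(J, m) = (J + m) - 69 = -69 + J + m)
P = -120084
R = -44627 (R = (-45167 + 131) + (-69 + 129 + 349) = -45036 + 409 = -44627)
P + R = -120084 - 44627 = -164711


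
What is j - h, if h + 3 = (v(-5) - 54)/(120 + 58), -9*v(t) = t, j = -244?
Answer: -385601/1602 ≈ -240.70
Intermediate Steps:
v(t) = -t/9
h = -5287/1602 (h = -3 + (-1/9*(-5) - 54)/(120 + 58) = -3 + (5/9 - 54)/178 = -3 - 481/9*1/178 = -3 - 481/1602 = -5287/1602 ≈ -3.3003)
j - h = -244 - 1*(-5287/1602) = -244 + 5287/1602 = -385601/1602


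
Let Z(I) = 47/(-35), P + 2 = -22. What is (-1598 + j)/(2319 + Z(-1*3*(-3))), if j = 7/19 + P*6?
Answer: -1158185/1541242 ≈ -0.75146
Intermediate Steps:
P = -24 (P = -2 - 22 = -24)
Z(I) = -47/35 (Z(I) = 47*(-1/35) = -47/35)
j = -2729/19 (j = 7/19 - 24*6 = 7*(1/19) - 144 = 7/19 - 144 = -2729/19 ≈ -143.63)
(-1598 + j)/(2319 + Z(-1*3*(-3))) = (-1598 - 2729/19)/(2319 - 47/35) = -33091/(19*81118/35) = -33091/19*35/81118 = -1158185/1541242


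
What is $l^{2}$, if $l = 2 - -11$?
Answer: $169$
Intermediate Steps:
$l = 13$ ($l = 2 + 11 = 13$)
$l^{2} = 13^{2} = 169$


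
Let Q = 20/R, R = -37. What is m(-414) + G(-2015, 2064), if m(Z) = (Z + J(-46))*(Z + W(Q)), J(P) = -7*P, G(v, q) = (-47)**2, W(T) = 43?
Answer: 36341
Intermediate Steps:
Q = -20/37 (Q = 20/(-37) = 20*(-1/37) = -20/37 ≈ -0.54054)
G(v, q) = 2209
m(Z) = (43 + Z)*(322 + Z) (m(Z) = (Z - 7*(-46))*(Z + 43) = (Z + 322)*(43 + Z) = (322 + Z)*(43 + Z) = (43 + Z)*(322 + Z))
m(-414) + G(-2015, 2064) = (13846 + (-414)**2 + 365*(-414)) + 2209 = (13846 + 171396 - 151110) + 2209 = 34132 + 2209 = 36341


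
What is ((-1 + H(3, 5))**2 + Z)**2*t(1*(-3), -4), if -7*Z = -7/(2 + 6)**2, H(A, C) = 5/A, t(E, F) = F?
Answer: -70225/82944 ≈ -0.84666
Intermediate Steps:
Z = 1/64 (Z = -(-1)/((2 + 6)**2) = -(-1)/(8**2) = -(-1)/64 = -1/7*(-7/64) = 1/64 ≈ 0.015625)
((-1 + H(3, 5))**2 + Z)**2*t(1*(-3), -4) = ((-1 + 5/3)**2 + 1/64)**2*(-4) = ((2/3)**2 + 1/64)**2*(-4) = (4/9 + 1/64)**2*(-4) = (265/576)**2*(-4) = (70225/331776)*(-4) = -70225/82944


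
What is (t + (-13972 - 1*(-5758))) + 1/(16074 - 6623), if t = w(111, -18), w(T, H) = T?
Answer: -76581452/9451 ≈ -8103.0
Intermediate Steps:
t = 111
(t + (-13972 - 1*(-5758))) + 1/(16074 - 6623) = (111 + (-13972 - 1*(-5758))) + 1/(16074 - 6623) = (111 + (-13972 + 5758)) + 1/9451 = (111 - 8214) + 1/9451 = -8103 + 1/9451 = -76581452/9451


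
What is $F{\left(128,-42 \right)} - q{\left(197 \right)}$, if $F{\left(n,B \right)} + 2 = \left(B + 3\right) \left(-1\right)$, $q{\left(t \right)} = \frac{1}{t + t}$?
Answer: $\frac{14577}{394} \approx 36.997$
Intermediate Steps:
$q{\left(t \right)} = \frac{1}{2 t}$
$F{\left(n,B \right)} = -5 - B$ ($F{\left(n,B \right)} = -2 + \left(B + 3\right) \left(-1\right) = -2 + \left(3 + B\right) \left(-1\right) = -2 - \left(3 + B\right) = -5 - B$)
$F{\left(128,-42 \right)} - q{\left(197 \right)} = \left(-5 - -42\right) - \frac{1}{2 \cdot 197} = \left(-5 + 42\right) - \frac{1}{2} \cdot \frac{1}{197} = 37 - \frac{1}{394} = \frac{14577}{394}$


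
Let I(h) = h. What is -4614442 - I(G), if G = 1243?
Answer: -4615685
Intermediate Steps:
-4614442 - I(G) = -4614442 - 1*1243 = -4614442 - 1243 = -4615685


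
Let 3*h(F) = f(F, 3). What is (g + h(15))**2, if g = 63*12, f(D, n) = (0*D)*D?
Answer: 571536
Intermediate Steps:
f(D, n) = 0 (f(D, n) = 0*D = 0)
h(F) = 0 (h(F) = (1/3)*0 = 0)
g = 756
(g + h(15))**2 = (756 + 0)**2 = 756**2 = 571536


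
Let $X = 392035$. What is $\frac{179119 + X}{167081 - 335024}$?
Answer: $- \frac{571154}{167943} \approx -3.4009$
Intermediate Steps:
$\frac{179119 + X}{167081 - 335024} = \frac{179119 + 392035}{167081 - 335024} = \frac{571154}{-167943} = 571154 \left(- \frac{1}{167943}\right) = - \frac{571154}{167943}$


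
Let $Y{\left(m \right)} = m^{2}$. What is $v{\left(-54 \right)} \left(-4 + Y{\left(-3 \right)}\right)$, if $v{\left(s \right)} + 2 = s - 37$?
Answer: $-465$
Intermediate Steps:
$v{\left(s \right)} = -39 + s$ ($v{\left(s \right)} = -2 + \left(s - 37\right) = -2 + \left(-37 + s\right) = -39 + s$)
$v{\left(-54 \right)} \left(-4 + Y{\left(-3 \right)}\right) = \left(-39 - 54\right) \left(-4 + \left(-3\right)^{2}\right) = - 93 \left(-4 + 9\right) = \left(-93\right) 5 = -465$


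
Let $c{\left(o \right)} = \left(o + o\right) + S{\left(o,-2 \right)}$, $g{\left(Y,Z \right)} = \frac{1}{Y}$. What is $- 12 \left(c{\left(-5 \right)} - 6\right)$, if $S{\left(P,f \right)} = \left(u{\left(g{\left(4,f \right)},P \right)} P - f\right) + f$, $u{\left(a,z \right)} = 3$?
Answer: $372$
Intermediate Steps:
$S{\left(P,f \right)} = 3 P$ ($S{\left(P,f \right)} = \left(3 P - f\right) + f = \left(- f + 3 P\right) + f = 3 P$)
$c{\left(o \right)} = 5 o$ ($c{\left(o \right)} = \left(o + o\right) + 3 o = 2 o + 3 o = 5 o$)
$- 12 \left(c{\left(-5 \right)} - 6\right) = - 12 \left(5 \left(-5\right) - 6\right) = - 12 \left(-25 - 6\right) = \left(-12\right) \left(-31\right) = 372$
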